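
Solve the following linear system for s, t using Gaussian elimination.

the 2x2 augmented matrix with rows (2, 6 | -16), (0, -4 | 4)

Forward elimination on [A|b]:
Row echelon form:
[ 2   6  |  -16 ]
[ 0  -4  |    4 ]
Back-substitution:
t = (4) / -4 = -1
s = (-16 - (6)*(-1)) / 2 = -5

(-5, -1)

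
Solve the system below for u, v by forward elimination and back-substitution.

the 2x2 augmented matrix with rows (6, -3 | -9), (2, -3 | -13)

Forward elimination on [A|b]:
R2 <- R2 - (1/3)*R1:  [   0   -2  -10 ]
Row echelon form:
[ 6  -3  |   -9 ]
[ 0  -2  |  -10 ]
Back-substitution:
v = (-10) / -2 = 5
u = (-9 - (-3)*(5)) / 6 = 1

(1, 5)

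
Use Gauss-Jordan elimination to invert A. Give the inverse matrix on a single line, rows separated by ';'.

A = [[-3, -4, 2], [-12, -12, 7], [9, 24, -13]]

inverse = [-1/4 -1/12 -1/12; -31/16 7/16 -1/16; -15/4 3/4 -1/4]

Gauss-Jordan on [A | I]:
R1 <- (1/-3)*R1:  [    1   4/3  -2/3  |  -1/3     0     0 ]
R2 <- R2 - (-12)*R1:  [  0   4  -1  |  -4   1   0 ]
R3 <- R3 - (9)*R1:  [  0  12  -7  |   3   0   1 ]
R2 <- (1/4)*R2:  [    0     1  -1/4  |    -1   1/4     0 ]
R1 <- R1 - (4/3)*R2:  [    1     0  -1/3  |     1  -1/3     0 ]
R3 <- R3 - (12)*R2:  [  0   0  -4  |  15  -3   1 ]
R3 <- (1/-4)*R3:  [     0      0      1  |  -15/4    3/4   -1/4 ]
R1 <- R1 - (-1/3)*R3:  [     1      0      0  |   -1/4  -1/12  -1/12 ]
R2 <- R2 - (-1/4)*R3:  [      0       1       0  |  -31/16    7/16   -1/16 ]
Right block of [I | A^{-1}] is the inverse:
[   -1/4  -1/12  -1/12 ]
[ -31/16   7/16  -1/16 ]
[  -15/4    3/4   -1/4 ]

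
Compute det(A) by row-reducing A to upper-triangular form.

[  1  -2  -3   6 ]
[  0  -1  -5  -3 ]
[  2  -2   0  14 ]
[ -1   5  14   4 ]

det(A) = 20

Forward elimination:
R3 <- R3 - (2)*R1:  [ 0  2  6  2 ]
R4 <- R4 - (-1)*R1:  [  0   3  11  10 ]
R3 <- R3 - (-2)*R2:  [  0   0  -4  -4 ]
R4 <- R4 - (-3)*R2:  [  0   0  -4   1 ]
R4 <- R4 - (1)*R3:  [ 0  0  0  5 ]
Upper-triangular form:
[ 1  -2  -3   6 ]
[ 0  -1  -5  -3 ]
[ 0   0  -4  -4 ]
[ 0   0   0   5 ]
det(A) = (-1)^0 * (1) * (-1) * (-4) * (5) = 20  (0 row swaps -> sign +1)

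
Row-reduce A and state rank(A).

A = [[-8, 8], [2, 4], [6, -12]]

Row reduction:
R2 <- R2 - (-1/4)*R1:  [ 0  6 ]
R3 <- R3 - (-3/4)*R1:  [  0  -6 ]
R3 <- R3 - (-1)*R2:  [ 0  0 ]
Row echelon form:
[ -8  8 ]
[  0  6 ]
[  0  0 ]
Nonzero rows / pivot columns: 2

rank(A) = 2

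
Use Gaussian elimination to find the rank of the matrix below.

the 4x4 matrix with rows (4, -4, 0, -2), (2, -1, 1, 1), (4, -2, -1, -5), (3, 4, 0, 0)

rank(A) = 4

Row reduction:
R2 <- R2 - (1/2)*R1:  [ 0  1  1  2 ]
R3 <- R3 - (1)*R1:  [  0   2  -1  -3 ]
R4 <- R4 - (3/4)*R1:  [   0    7    0  3/2 ]
R3 <- R3 - (2)*R2:  [  0   0  -3  -7 ]
R4 <- R4 - (7)*R2:  [     0      0     -7  -25/2 ]
R4 <- R4 - (7/3)*R3:  [    0     0     0  23/6 ]
Row echelon form:
[ 4  -4   0    -2 ]
[ 0   1   1     2 ]
[ 0   0  -3    -7 ]
[ 0   0   0  23/6 ]
Nonzero rows / pivot columns: 4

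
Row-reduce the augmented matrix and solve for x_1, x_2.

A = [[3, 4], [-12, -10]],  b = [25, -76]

(3, 4)

Forward elimination on [A|b]:
R2 <- R2 - (-4)*R1:  [  0   6  24 ]
Row echelon form:
[ 3  4  |  25 ]
[ 0  6  |  24 ]
Back-substitution:
x_2 = (24) / 6 = 4
x_1 = (25 - (4)*(4)) / 3 = 3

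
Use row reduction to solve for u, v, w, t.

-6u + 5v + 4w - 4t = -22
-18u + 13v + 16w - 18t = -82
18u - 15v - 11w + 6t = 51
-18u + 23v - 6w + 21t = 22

(-3, -4, -3, 2)

Forward elimination on [A|b]:
R2 <- R2 - (3)*R1:  [   0   -2    4   -6  -16 ]
R3 <- R3 - (-3)*R1:  [   0    0    1   -6  -15 ]
R4 <- R4 - (3)*R1:  [   0    8  -18   33   88 ]
R4 <- R4 - (-4)*R2:  [  0   0  -2   9  24 ]
R4 <- R4 - (-2)*R3:  [  0   0   0  -3  -6 ]
Row echelon form:
[ -6   5  4  -4  |  -22 ]
[  0  -2  4  -6  |  -16 ]
[  0   0  1  -6  |  -15 ]
[  0   0  0  -3  |   -6 ]
Back-substitution:
t = (-6) / -3 = 2
w = (-15 - (-6)*(2)) / 1 = -3
v = (-16 - (4)*(-3) - (-6)*(2)) / -2 = -4
u = (-22 - (5)*(-4) - (4)*(-3) - (-4)*(2)) / -6 = -3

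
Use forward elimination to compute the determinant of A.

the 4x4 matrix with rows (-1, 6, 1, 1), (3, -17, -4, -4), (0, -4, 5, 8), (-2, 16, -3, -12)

det(A) = 6

Forward elimination:
R2 <- R2 - (-3)*R1:  [  0   1  -1  -1 ]
R4 <- R4 - (2)*R1:  [   0    4   -5  -14 ]
R3 <- R3 - (-4)*R2:  [ 0  0  1  4 ]
R4 <- R4 - (4)*R2:  [   0    0   -1  -10 ]
R4 <- R4 - (-1)*R3:  [  0   0   0  -6 ]
Upper-triangular form:
[ -1  6   1   1 ]
[  0  1  -1  -1 ]
[  0  0   1   4 ]
[  0  0   0  -6 ]
det(A) = (-1)^0 * (-1) * (1) * (1) * (-6) = 6  (0 row swaps -> sign +1)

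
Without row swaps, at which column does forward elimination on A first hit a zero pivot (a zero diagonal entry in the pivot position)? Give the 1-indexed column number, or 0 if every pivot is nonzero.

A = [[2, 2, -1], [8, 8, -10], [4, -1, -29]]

Naive forward elimination:
R2 <- R2 - (4)*R1:  [  0   0  -6 ]
R3 <- R3 - (2)*R1:  [   0   -5  -27 ]
Matrix at this point:
[ 2   2   -1 ]
[ 0   0   -6 ]
[ 0  -5  -27 ]
Pivot entry (2,2) is zero but row 3 has -5 in column 2 -> naive elimination stops; a row interchange (e.g. R2 <-> R3) would be required here.

first zero-pivot column = 2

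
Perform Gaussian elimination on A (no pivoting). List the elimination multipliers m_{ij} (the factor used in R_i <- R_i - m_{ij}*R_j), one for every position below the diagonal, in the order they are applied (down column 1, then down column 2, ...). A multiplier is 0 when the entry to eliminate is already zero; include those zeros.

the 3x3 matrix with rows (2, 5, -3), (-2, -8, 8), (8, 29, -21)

multipliers: -1, 4, -3

Forward elimination:
R2 <- R2 - (-1)*R1:  [  0  -3   5 ]
R3 <- R3 - (4)*R1:  [  0   9  -9 ]
R3 <- R3 - (-3)*R2:  [ 0  0  6 ]
Multipliers (in order of application): m_{21} = -1, m_{31} = 4, m_{32} = -3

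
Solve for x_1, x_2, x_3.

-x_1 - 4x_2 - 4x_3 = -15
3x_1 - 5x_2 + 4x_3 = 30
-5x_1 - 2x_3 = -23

(3, -1, 4)

Forward elimination on [A|b]:
R2 <- R2 - (-3)*R1:  [   0  -17   -8  -15 ]
R3 <- R3 - (5)*R1:  [  0  20  18  52 ]
R3 <- R3 - (-20/17)*R2:  [      0       0  146/17  584/17 ]
Row echelon form:
[ -1   -4      -4  |     -15 ]
[  0  -17      -8  |     -15 ]
[  0    0  146/17  |  584/17 ]
Back-substitution:
x_3 = (584/17) / (146/17) = 4
x_2 = (-15 - (-8)*(4)) / -17 = -1
x_1 = (-15 - (-4)*(-1) - (-4)*(4)) / -1 = 3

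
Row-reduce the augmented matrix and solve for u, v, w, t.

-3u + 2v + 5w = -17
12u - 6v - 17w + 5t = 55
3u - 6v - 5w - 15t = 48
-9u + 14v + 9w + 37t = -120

Forward elimination on [A|b]:
R2 <- R2 - (-4)*R1:  [   0    2    3    5  -13 ]
R3 <- R3 - (-1)*R1:  [   0   -4    0  -15   31 ]
R4 <- R4 - (3)*R1:  [   0    8   -6   37  -69 ]
R3 <- R3 - (-2)*R2:  [  0   0   6  -5   5 ]
R4 <- R4 - (4)*R2:  [   0    0  -18   17  -17 ]
R4 <- R4 - (-3)*R3:  [  0   0   0   2  -2 ]
Row echelon form:
[ -3  2  5   0  |  -17 ]
[  0  2  3   5  |  -13 ]
[  0  0  6  -5  |    5 ]
[  0  0  0   2  |   -2 ]
Back-substitution:
t = (-2) / 2 = -1
w = (5 - (-5)*(-1)) / 6 = 0
v = (-13 - (3)*(0) - (5)*(-1)) / 2 = -4
u = (-17 - (2)*(-4) - (5)*(0)) / -3 = 3

(3, -4, 0, -1)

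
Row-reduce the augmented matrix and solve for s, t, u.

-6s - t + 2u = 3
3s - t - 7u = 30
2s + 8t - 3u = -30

Forward elimination on [A|b]:
R2 <- R2 - (-1/2)*R1:  [    0  -3/2    -6  63/2 ]
R3 <- R3 - (-1/3)*R1:  [    0  23/3  -7/3   -29 ]
R3 <- R3 - (-46/9)*R2:  [   0    0  -33  132 ]
Row echelon form:
[ -6    -1    2  |     3 ]
[  0  -3/2   -6  |  63/2 ]
[  0     0  -33  |   132 ]
Back-substitution:
u = (132) / -33 = -4
t = (63/2 - (-6)*(-4)) / (-3/2) = -5
s = (3 - (-1)*(-5) - (2)*(-4)) / -6 = -1

(-1, -5, -4)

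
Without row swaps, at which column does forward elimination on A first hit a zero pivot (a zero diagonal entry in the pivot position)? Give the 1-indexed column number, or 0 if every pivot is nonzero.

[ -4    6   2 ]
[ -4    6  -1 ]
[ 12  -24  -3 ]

Naive forward elimination:
R2 <- R2 - (1)*R1:  [  0   0  -3 ]
R3 <- R3 - (-3)*R1:  [  0  -6   3 ]
Matrix at this point:
[ -4   6   2 ]
[  0   0  -3 ]
[  0  -6   3 ]
Pivot entry (2,2) is zero but row 3 has -6 in column 2 -> naive elimination stops; a row interchange (e.g. R2 <-> R3) would be required here.

first zero-pivot column = 2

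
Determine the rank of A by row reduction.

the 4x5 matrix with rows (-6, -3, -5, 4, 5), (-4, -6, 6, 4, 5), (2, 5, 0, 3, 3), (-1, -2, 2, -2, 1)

rank(A) = 4

Row reduction:
R2 <- R2 - (2/3)*R1:  [    0    -4  28/3   4/3   5/3 ]
R3 <- R3 - (-1/3)*R1:  [    0     4  -5/3  13/3  14/3 ]
R4 <- R4 - (1/6)*R1:  [    0  -3/2  17/6  -8/3   1/6 ]
R3 <- R3 - (-1)*R2:  [    0     0  23/3  17/3  19/3 ]
R4 <- R4 - (3/8)*R2:  [      0       0    -2/3   -19/6  -11/24 ]
R4 <- R4 - (-2/23)*R3:  [       0        0        0  -123/46   17/184 ]
Row echelon form:
[ -6  -3    -5        4       5 ]
[  0  -4  28/3      4/3     5/3 ]
[  0   0  23/3     17/3    19/3 ]
[  0   0     0  -123/46  17/184 ]
Nonzero rows / pivot columns: 4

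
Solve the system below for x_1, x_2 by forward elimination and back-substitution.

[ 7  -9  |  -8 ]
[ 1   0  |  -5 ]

(-5, -3)

Forward elimination on [A|b]:
R2 <- R2 - (1/7)*R1:  [     0    9/7  -27/7 ]
Row echelon form:
[ 7   -9  |     -8 ]
[ 0  9/7  |  -27/7 ]
Back-substitution:
x_2 = (-27/7) / (9/7) = -3
x_1 = (-8 - (-9)*(-3)) / 7 = -5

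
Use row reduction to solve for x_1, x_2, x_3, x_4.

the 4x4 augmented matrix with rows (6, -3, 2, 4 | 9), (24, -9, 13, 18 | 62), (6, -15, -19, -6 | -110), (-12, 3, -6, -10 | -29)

Forward elimination on [A|b]:
R2 <- R2 - (4)*R1:  [  0   3   5   2  26 ]
R3 <- R3 - (1)*R1:  [    0   -12   -21   -10  -119 ]
R4 <- R4 - (-2)*R1:  [   0   -3   -2   -2  -11 ]
R3 <- R3 - (-4)*R2:  [   0    0   -1   -2  -15 ]
R4 <- R4 - (-1)*R2:  [  0   0   3   0  15 ]
R4 <- R4 - (-3)*R3:  [   0    0    0   -6  -30 ]
Row echelon form:
[ 6  -3   2   4  |    9 ]
[ 0   3   5   2  |   26 ]
[ 0   0  -1  -2  |  -15 ]
[ 0   0   0  -6  |  -30 ]
Back-substitution:
x_4 = (-30) / -6 = 5
x_3 = (-15 - (-2)*(5)) / -1 = 5
x_2 = (26 - (5)*(5) - (2)*(5)) / 3 = -3
x_1 = (9 - (-3)*(-3) - (2)*(5) - (4)*(5)) / 6 = -5

(-5, -3, 5, 5)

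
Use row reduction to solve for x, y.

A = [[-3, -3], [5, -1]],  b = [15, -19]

Forward elimination on [A|b]:
R2 <- R2 - (-5/3)*R1:  [  0  -6   6 ]
Row echelon form:
[ -3  -3  |  15 ]
[  0  -6  |   6 ]
Back-substitution:
y = (6) / -6 = -1
x = (15 - (-3)*(-1)) / -3 = -4

(-4, -1)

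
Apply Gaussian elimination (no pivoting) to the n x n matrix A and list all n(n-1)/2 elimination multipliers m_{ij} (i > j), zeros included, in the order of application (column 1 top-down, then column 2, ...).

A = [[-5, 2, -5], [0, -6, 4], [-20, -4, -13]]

Forward elimination:
R2: entry in column 1 is already 0 -> m_{21} = 0 (no row operation needed)
R3 <- R3 - (4)*R1:  [   0  -12    7 ]
R3 <- R3 - (2)*R2:  [  0   0  -1 ]
Multipliers (in order of application): m_{21} = 0, m_{31} = 4, m_{32} = 2

multipliers: 0, 4, 2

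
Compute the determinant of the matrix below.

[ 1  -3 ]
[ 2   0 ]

det(A) = 6

Forward elimination:
R2 <- R2 - (2)*R1:  [ 0  6 ]
Upper-triangular form:
[ 1  -3 ]
[ 0   6 ]
det(A) = (-1)^0 * (1) * (6) = 6  (0 row swaps -> sign +1)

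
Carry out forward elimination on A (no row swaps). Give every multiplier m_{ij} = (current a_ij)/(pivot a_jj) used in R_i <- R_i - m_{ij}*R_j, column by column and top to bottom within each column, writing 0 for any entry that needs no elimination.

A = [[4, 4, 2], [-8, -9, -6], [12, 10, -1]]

multipliers: -2, 3, 2

Forward elimination:
R2 <- R2 - (-2)*R1:  [  0  -1  -2 ]
R3 <- R3 - (3)*R1:  [  0  -2  -7 ]
R3 <- R3 - (2)*R2:  [  0   0  -3 ]
Multipliers (in order of application): m_{21} = -2, m_{31} = 3, m_{32} = 2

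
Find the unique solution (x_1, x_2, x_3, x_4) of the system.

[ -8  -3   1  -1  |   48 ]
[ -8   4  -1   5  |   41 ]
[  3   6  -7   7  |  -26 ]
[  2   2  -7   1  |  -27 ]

Forward elimination on [A|b]:
R2 <- R2 - (1)*R1:  [  0   7  -2   6  -7 ]
R3 <- R3 - (-3/8)*R1:  [     0   39/8  -53/8   53/8     -8 ]
R4 <- R4 - (-1/4)*R1:  [     0    5/4  -27/4    3/4    -15 ]
R3 <- R3 - (39/56)*R2:  [       0        0  -293/56   137/56    -25/8 ]
R4 <- R4 - (5/28)*R2:  [       0        0  -179/28    -9/28    -55/4 ]
R4 <- R4 - (358/293)*R3:  [         0          0          0   -970/293  -2910/293 ]
Row echelon form:
[ -8  -3        1        -1  |         48 ]
[  0   7       -2         6  |         -7 ]
[  0   0  -293/56    137/56  |      -25/8 ]
[  0   0        0  -970/293  |  -2910/293 ]
Back-substitution:
x_4 = (-2910/293) / (-970/293) = 3
x_3 = (-25/8 - (137/56)*(3)) / (-293/56) = 2
x_2 = (-7 - (-2)*(2) - (6)*(3)) / 7 = -3
x_1 = (48 - (-3)*(-3) - (1)*(2) - (-1)*(3)) / -8 = -5

(-5, -3, 2, 3)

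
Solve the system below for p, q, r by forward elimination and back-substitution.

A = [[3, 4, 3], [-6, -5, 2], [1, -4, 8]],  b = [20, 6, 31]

Forward elimination on [A|b]:
R2 <- R2 - (-2)*R1:  [  0   3   8  46 ]
R3 <- R3 - (1/3)*R1:  [     0  -16/3      7   73/3 ]
R3 <- R3 - (-16/9)*R2:  [     0      0  191/9  955/9 ]
Row echelon form:
[ 3  4      3  |     20 ]
[ 0  3      8  |     46 ]
[ 0  0  191/9  |  955/9 ]
Back-substitution:
r = (955/9) / (191/9) = 5
q = (46 - (8)*(5)) / 3 = 2
p = (20 - (4)*(2) - (3)*(5)) / 3 = -1

(-1, 2, 5)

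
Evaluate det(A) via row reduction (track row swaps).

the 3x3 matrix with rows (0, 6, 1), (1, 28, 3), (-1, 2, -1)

Forward elimination:
R1 <-> R2   (pivot in column 1 was zero)
[  1  28   3 ]
[  0   6   1 ]
[ -1   2  -1 ]
R3 <- R3 - (-1)*R1:  [  0  30   2 ]
R3 <- R3 - (5)*R2:  [  0   0  -3 ]
Upper-triangular form:
[ 1  28   3 ]
[ 0   6   1 ]
[ 0   0  -3 ]
det(A) = (-1)^1 * (1) * (6) * (-3) = 18  (1 row swap -> sign -1)

det(A) = 18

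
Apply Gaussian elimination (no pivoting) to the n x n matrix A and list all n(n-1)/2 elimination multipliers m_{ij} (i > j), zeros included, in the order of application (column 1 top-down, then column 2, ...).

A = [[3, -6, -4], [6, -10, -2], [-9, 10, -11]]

multipliers: 2, -3, -4

Forward elimination:
R2 <- R2 - (2)*R1:  [ 0  2  6 ]
R3 <- R3 - (-3)*R1:  [   0   -8  -23 ]
R3 <- R3 - (-4)*R2:  [ 0  0  1 ]
Multipliers (in order of application): m_{21} = 2, m_{31} = -3, m_{32} = -4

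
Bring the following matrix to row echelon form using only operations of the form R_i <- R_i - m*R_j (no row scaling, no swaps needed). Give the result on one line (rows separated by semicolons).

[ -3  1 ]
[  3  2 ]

Forward elimination:
R2 <- R2 - (-1)*R1:  [ 0  3 ]
Row echelon form:
[ -3  1 ]
[  0  3 ]

REF = [-3 1; 0 3]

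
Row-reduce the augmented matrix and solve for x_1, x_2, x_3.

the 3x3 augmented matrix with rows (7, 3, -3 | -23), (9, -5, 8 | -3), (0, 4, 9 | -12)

(-2, -3, 0)

Forward elimination on [A|b]:
R2 <- R2 - (9/7)*R1:  [     0  -62/7   83/7  186/7 ]
R3 <- R3 - (-14/31)*R2:  [      0       0  445/31       0 ]
Row echelon form:
[ 7      3      -3  |    -23 ]
[ 0  -62/7    83/7  |  186/7 ]
[ 0      0  445/31  |      0 ]
Back-substitution:
x_3 = (0) / (445/31) = 0
x_2 = (186/7 - (83/7)*(0)) / (-62/7) = -3
x_1 = (-23 - (3)*(-3) - (-3)*(0)) / 7 = -2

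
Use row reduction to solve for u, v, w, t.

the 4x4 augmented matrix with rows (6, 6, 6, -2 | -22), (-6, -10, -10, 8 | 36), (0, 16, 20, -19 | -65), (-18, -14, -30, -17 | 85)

Forward elimination on [A|b]:
R2 <- R2 - (-1)*R1:  [  0  -4  -4   6  14 ]
R4 <- R4 - (-3)*R1:  [   0    4  -12  -23   19 ]
R3 <- R3 - (-4)*R2:  [  0   0   4   5  -9 ]
R4 <- R4 - (-1)*R2:  [   0    0  -16  -17   33 ]
R4 <- R4 - (-4)*R3:  [  0   0   0   3  -3 ]
Row echelon form:
[ 6   6   6  -2  |  -22 ]
[ 0  -4  -4   6  |   14 ]
[ 0   0   4   5  |   -9 ]
[ 0   0   0   3  |   -3 ]
Back-substitution:
t = (-3) / 3 = -1
w = (-9 - (5)*(-1)) / 4 = -1
v = (14 - (-4)*(-1) - (6)*(-1)) / -4 = -4
u = (-22 - (6)*(-4) - (6)*(-1) - (-2)*(-1)) / 6 = 1

(1, -4, -1, -1)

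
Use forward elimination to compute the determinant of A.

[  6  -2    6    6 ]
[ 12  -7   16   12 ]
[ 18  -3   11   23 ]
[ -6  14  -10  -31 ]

Forward elimination:
R2 <- R2 - (2)*R1:  [  0  -3   4   0 ]
R3 <- R3 - (3)*R1:  [  0   3  -7   5 ]
R4 <- R4 - (-1)*R1:  [   0   12   -4  -25 ]
R3 <- R3 - (-1)*R2:  [  0   0  -3   5 ]
R4 <- R4 - (-4)*R2:  [   0    0   12  -25 ]
R4 <- R4 - (-4)*R3:  [  0   0   0  -5 ]
Upper-triangular form:
[ 6  -2   6   6 ]
[ 0  -3   4   0 ]
[ 0   0  -3   5 ]
[ 0   0   0  -5 ]
det(A) = (-1)^0 * (6) * (-3) * (-3) * (-5) = -270  (0 row swaps -> sign +1)

det(A) = -270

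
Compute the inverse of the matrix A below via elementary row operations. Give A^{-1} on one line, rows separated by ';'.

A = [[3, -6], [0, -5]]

inverse = [1/3 -2/5; 0 -1/5]

Gauss-Jordan on [A | I]:
R1 <- (1/3)*R1:  [   1   -2  |  1/3    0 ]
R2 <- (1/-5)*R2:  [    0     1  |     0  -1/5 ]
R1 <- R1 - (-2)*R2:  [    1     0  |   1/3  -2/5 ]
Right block of [I | A^{-1}] is the inverse:
[ 1/3  -2/5 ]
[   0  -1/5 ]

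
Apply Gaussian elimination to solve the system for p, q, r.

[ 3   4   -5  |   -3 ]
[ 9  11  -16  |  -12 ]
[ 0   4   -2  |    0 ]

(1, 1, 2)

Forward elimination on [A|b]:
R2 <- R2 - (3)*R1:  [  0  -1  -1  -3 ]
R3 <- R3 - (-4)*R2:  [   0    0   -6  -12 ]
Row echelon form:
[ 3   4  -5  |   -3 ]
[ 0  -1  -1  |   -3 ]
[ 0   0  -6  |  -12 ]
Back-substitution:
r = (-12) / -6 = 2
q = (-3 - (-1)*(2)) / -1 = 1
p = (-3 - (4)*(1) - (-5)*(2)) / 3 = 1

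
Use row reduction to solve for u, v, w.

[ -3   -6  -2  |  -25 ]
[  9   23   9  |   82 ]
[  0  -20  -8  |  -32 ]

(5, 2, -1)

Forward elimination on [A|b]:
R2 <- R2 - (-3)*R1:  [ 0  5  3  7 ]
R3 <- R3 - (-4)*R2:  [  0   0   4  -4 ]
Row echelon form:
[ -3  -6  -2  |  -25 ]
[  0   5   3  |    7 ]
[  0   0   4  |   -4 ]
Back-substitution:
w = (-4) / 4 = -1
v = (7 - (3)*(-1)) / 5 = 2
u = (-25 - (-6)*(2) - (-2)*(-1)) / -3 = 5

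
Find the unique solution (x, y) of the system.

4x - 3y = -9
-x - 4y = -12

(0, 3)

Forward elimination on [A|b]:
R2 <- R2 - (-1/4)*R1:  [     0  -19/4  -57/4 ]
Row echelon form:
[ 4     -3  |     -9 ]
[ 0  -19/4  |  -57/4 ]
Back-substitution:
y = (-57/4) / (-19/4) = 3
x = (-9 - (-3)*(3)) / 4 = 0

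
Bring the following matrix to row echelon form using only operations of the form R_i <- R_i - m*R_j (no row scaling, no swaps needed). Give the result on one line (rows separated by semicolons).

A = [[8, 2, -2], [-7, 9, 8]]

REF = [8 2 -2; 0 43/4 25/4]

Forward elimination:
R2 <- R2 - (-7/8)*R1:  [    0  43/4  25/4 ]
Row echelon form:
[ 8     2    -2 ]
[ 0  43/4  25/4 ]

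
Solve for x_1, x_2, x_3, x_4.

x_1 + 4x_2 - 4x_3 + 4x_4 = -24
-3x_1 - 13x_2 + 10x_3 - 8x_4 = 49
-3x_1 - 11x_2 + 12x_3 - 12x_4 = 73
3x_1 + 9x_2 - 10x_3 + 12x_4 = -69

(0, 1, 3, -4)

Forward elimination on [A|b]:
R2 <- R2 - (-3)*R1:  [   0   -1   -2    4  -23 ]
R3 <- R3 - (-3)*R1:  [ 0  1  0  0  1 ]
R4 <- R4 - (3)*R1:  [  0  -3   2   0   3 ]
R3 <- R3 - (-1)*R2:  [   0    0   -2    4  -22 ]
R4 <- R4 - (3)*R2:  [   0    0    8  -12   72 ]
R4 <- R4 - (-4)*R3:  [   0    0    0    4  -16 ]
Row echelon form:
[ 1   4  -4  4  |  -24 ]
[ 0  -1  -2  4  |  -23 ]
[ 0   0  -2  4  |  -22 ]
[ 0   0   0  4  |  -16 ]
Back-substitution:
x_4 = (-16) / 4 = -4
x_3 = (-22 - (4)*(-4)) / -2 = 3
x_2 = (-23 - (-2)*(3) - (4)*(-4)) / -1 = 1
x_1 = (-24 - (4)*(1) - (-4)*(3) - (4)*(-4)) / 1 = 0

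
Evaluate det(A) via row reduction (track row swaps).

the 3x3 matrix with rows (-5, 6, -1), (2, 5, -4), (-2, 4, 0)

Forward elimination:
R2 <- R2 - (-2/5)*R1:  [     0   37/5  -22/5 ]
R3 <- R3 - (2/5)*R1:  [   0  8/5  2/5 ]
R3 <- R3 - (8/37)*R2:  [     0      0  50/37 ]
Upper-triangular form:
[ -5     6     -1 ]
[  0  37/5  -22/5 ]
[  0     0  50/37 ]
det(A) = (-1)^0 * (-5) * (37/5) * (50/37) = -50  (0 row swaps -> sign +1)

det(A) = -50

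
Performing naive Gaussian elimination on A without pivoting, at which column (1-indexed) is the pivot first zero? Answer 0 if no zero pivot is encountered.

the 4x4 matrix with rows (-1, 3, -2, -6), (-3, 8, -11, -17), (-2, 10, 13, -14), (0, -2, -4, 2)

first zero-pivot column = 0

Naive forward elimination:
R2 <- R2 - (3)*R1:  [  0  -1  -5   1 ]
R3 <- R3 - (2)*R1:  [  0   4  17  -2 ]
R3 <- R3 - (-4)*R2:  [  0   0  -3   2 ]
R4 <- R4 - (2)*R2:  [ 0  0  6  0 ]
R4 <- R4 - (-2)*R3:  [ 0  0  0  4 ]
All pivots nonzero; naive elimination completes without hitting a zero pivot.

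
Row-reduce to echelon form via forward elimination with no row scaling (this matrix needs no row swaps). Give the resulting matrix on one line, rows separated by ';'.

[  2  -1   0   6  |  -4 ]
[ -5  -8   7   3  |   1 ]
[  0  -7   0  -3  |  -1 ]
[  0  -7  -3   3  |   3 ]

Forward elimination:
R2 <- R2 - (-5/2)*R1:  [     0  -21/2      7     18     -9 ]
R3 <- R3 - (2/3)*R2:  [     0      0  -14/3    -15      5 ]
R4 <- R4 - (2/3)*R2:  [     0      0  -23/3     -9      9 ]
R4 <- R4 - (23/14)*R3:  [      0       0       0  219/14   11/14 ]
Row echelon form:
[ 2     -1      0       6  |     -4 ]
[ 0  -21/2      7      18  |     -9 ]
[ 0      0  -14/3     -15  |      5 ]
[ 0      0      0  219/14  |  11/14 ]

REF = [2 -1 0 6 -4; 0 -21/2 7 18 -9; 0 0 -14/3 -15 5; 0 0 0 219/14 11/14]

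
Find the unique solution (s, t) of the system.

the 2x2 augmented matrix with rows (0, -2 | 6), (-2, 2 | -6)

Forward elimination on [A|b]:
R1 <-> R2   (pivot in column 1 was zero)
[ -2   2  -6 ]
[  0  -2   6 ]
Row echelon form:
[ -2   2  |  -6 ]
[  0  -2  |   6 ]
Back-substitution:
t = (6) / -2 = -3
s = (-6 - (2)*(-3)) / -2 = 0

(0, -3)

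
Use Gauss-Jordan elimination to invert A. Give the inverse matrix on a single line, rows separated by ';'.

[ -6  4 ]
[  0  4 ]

inverse = [-1/6 1/6; 0 1/4]

Gauss-Jordan on [A | I]:
R1 <- (1/-6)*R1:  [    1  -2/3  |  -1/6     0 ]
R2 <- (1/4)*R2:  [   0    1  |    0  1/4 ]
R1 <- R1 - (-2/3)*R2:  [    1     0  |  -1/6   1/6 ]
Right block of [I | A^{-1}] is the inverse:
[ -1/6  1/6 ]
[    0  1/4 ]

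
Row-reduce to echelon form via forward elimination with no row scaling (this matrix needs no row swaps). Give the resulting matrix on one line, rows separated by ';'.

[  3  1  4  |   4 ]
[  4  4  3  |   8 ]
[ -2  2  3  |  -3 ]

Forward elimination:
R2 <- R2 - (4/3)*R1:  [    0   8/3  -7/3   8/3 ]
R3 <- R3 - (-2/3)*R1:  [    0   8/3  17/3  -1/3 ]
R3 <- R3 - (1)*R2:  [  0   0   8  -3 ]
Row echelon form:
[ 3    1     4  |    4 ]
[ 0  8/3  -7/3  |  8/3 ]
[ 0    0     8  |   -3 ]

REF = [3 1 4 4; 0 8/3 -7/3 8/3; 0 0 8 -3]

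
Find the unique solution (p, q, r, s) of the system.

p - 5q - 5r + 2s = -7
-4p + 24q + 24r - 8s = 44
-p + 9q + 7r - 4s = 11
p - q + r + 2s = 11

(3, 3, 1, 5)

Forward elimination on [A|b]:
R2 <- R2 - (-4)*R1:  [  0   4   4   0  16 ]
R3 <- R3 - (-1)*R1:  [  0   4   2  -2   4 ]
R4 <- R4 - (1)*R1:  [  0   4   6   0  18 ]
R3 <- R3 - (1)*R2:  [   0    0   -2   -2  -12 ]
R4 <- R4 - (1)*R2:  [ 0  0  2  0  2 ]
R4 <- R4 - (-1)*R3:  [   0    0    0   -2  -10 ]
Row echelon form:
[ 1  -5  -5   2  |   -7 ]
[ 0   4   4   0  |   16 ]
[ 0   0  -2  -2  |  -12 ]
[ 0   0   0  -2  |  -10 ]
Back-substitution:
s = (-10) / -2 = 5
r = (-12 - (-2)*(5)) / -2 = 1
q = (16 - (4)*(1)) / 4 = 3
p = (-7 - (-5)*(3) - (-5)*(1) - (2)*(5)) / 1 = 3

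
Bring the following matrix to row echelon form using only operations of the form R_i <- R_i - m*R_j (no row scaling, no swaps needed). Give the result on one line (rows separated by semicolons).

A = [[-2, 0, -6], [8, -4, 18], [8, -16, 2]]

REF = [-2 0 -6; 0 -4 -6; 0 0 2]

Forward elimination:
R2 <- R2 - (-4)*R1:  [  0  -4  -6 ]
R3 <- R3 - (-4)*R1:  [   0  -16  -22 ]
R3 <- R3 - (4)*R2:  [ 0  0  2 ]
Row echelon form:
[ -2   0  -6 ]
[  0  -4  -6 ]
[  0   0   2 ]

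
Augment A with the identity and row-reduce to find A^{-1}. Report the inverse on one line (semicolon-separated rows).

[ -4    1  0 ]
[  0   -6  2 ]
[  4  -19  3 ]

Gauss-Jordan on [A | I]:
R1 <- (1/-4)*R1:  [    1  -1/4     0  |  -1/4     0     0 ]
R3 <- R3 - (4)*R1:  [   0  -18    3  |    1    0    1 ]
R2 <- (1/-6)*R2:  [    0     1  -1/3  |     0  -1/6     0 ]
R1 <- R1 - (-1/4)*R2:  [     1      0  -1/12  |   -1/4  -1/24      0 ]
R3 <- R3 - (-18)*R2:  [  0   0  -3  |   1  -3   1 ]
R3 <- (1/-3)*R3:  [    0     0     1  |  -1/3     1  -1/3 ]
R1 <- R1 - (-1/12)*R3:  [     1      0      0  |  -5/18   1/24  -1/36 ]
R2 <- R2 - (-1/3)*R3:  [    0     1     0  |  -1/9   1/6  -1/9 ]
Right block of [I | A^{-1}] is the inverse:
[ -5/18  1/24  -1/36 ]
[  -1/9   1/6   -1/9 ]
[  -1/3     1   -1/3 ]

inverse = [-5/18 1/24 -1/36; -1/9 1/6 -1/9; -1/3 1 -1/3]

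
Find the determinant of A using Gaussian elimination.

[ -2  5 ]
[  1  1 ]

Forward elimination:
R2 <- R2 - (-1/2)*R1:  [   0  7/2 ]
Upper-triangular form:
[ -2    5 ]
[  0  7/2 ]
det(A) = (-1)^0 * (-2) * (7/2) = -7  (0 row swaps -> sign +1)

det(A) = -7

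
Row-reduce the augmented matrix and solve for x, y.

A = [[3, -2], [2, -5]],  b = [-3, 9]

(-3, -3)

Forward elimination on [A|b]:
R2 <- R2 - (2/3)*R1:  [     0  -11/3     11 ]
Row echelon form:
[ 3     -2  |  -3 ]
[ 0  -11/3  |  11 ]
Back-substitution:
y = (11) / (-11/3) = -3
x = (-3 - (-2)*(-3)) / 3 = -3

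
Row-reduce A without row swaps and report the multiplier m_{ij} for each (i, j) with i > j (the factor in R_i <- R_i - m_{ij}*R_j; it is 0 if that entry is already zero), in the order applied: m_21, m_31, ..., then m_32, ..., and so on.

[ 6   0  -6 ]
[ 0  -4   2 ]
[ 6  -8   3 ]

Forward elimination:
R2: entry in column 1 is already 0 -> m_{21} = 0 (no row operation needed)
R3 <- R3 - (1)*R1:  [  0  -8   9 ]
R3 <- R3 - (2)*R2:  [ 0  0  5 ]
Multipliers (in order of application): m_{21} = 0, m_{31} = 1, m_{32} = 2

multipliers: 0, 1, 2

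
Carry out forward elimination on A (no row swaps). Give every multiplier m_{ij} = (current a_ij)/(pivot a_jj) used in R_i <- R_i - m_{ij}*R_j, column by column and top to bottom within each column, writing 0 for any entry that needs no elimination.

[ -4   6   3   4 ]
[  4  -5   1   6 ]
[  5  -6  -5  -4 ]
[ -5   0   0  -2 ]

Forward elimination:
R2 <- R2 - (-1)*R1:  [  0   1   4  10 ]
R3 <- R3 - (-5/4)*R1:  [    0   3/2  -5/4     1 ]
R4 <- R4 - (5/4)*R1:  [     0  -15/2  -15/4     -7 ]
R3 <- R3 - (3/2)*R2:  [     0      0  -29/4    -14 ]
R4 <- R4 - (-15/2)*R2:  [     0      0  105/4     68 ]
R4 <- R4 - (-105/29)*R3:  [      0       0       0  502/29 ]
Multipliers (in order of application): m_{21} = -1, m_{31} = -5/4, m_{41} = 5/4, m_{32} = 3/2, m_{42} = -15/2, m_{43} = -105/29

multipliers: -1, -5/4, 5/4, 3/2, -15/2, -105/29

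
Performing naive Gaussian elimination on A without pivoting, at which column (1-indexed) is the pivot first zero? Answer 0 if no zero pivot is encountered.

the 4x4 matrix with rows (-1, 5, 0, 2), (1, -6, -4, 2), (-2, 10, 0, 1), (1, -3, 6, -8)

Naive forward elimination:
R2 <- R2 - (-1)*R1:  [  0  -1  -4   4 ]
R3 <- R3 - (2)*R1:  [  0   0   0  -3 ]
R4 <- R4 - (-1)*R1:  [  0   2   6  -6 ]
R4 <- R4 - (-2)*R2:  [  0   0  -2   2 ]
Matrix at this point:
[ -1   5   0   2 ]
[  0  -1  -4   4 ]
[  0   0   0  -3 ]
[  0   0  -2   2 ]
Pivot entry (3,3) is zero but row 4 has -2 in column 3 -> naive elimination stops; a row interchange (e.g. R3 <-> R4) would be required here.

first zero-pivot column = 3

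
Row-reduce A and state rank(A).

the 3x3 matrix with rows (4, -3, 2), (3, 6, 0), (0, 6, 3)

Row reduction:
R2 <- R2 - (3/4)*R1:  [    0  33/4  -3/2 ]
R3 <- R3 - (8/11)*R2:  [     0      0  45/11 ]
Row echelon form:
[ 4    -3      2 ]
[ 0  33/4   -3/2 ]
[ 0     0  45/11 ]
Nonzero rows / pivot columns: 3

rank(A) = 3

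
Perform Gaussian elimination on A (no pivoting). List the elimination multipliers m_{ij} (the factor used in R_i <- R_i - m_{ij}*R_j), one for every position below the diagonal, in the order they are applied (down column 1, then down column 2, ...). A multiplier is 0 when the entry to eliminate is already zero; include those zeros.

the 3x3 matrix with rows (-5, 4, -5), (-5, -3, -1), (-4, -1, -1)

multipliers: 1, 4/5, 3/5

Forward elimination:
R2 <- R2 - (1)*R1:  [  0  -7   4 ]
R3 <- R3 - (4/5)*R1:  [     0  -21/5      3 ]
R3 <- R3 - (3/5)*R2:  [   0    0  3/5 ]
Multipliers (in order of application): m_{21} = 1, m_{31} = 4/5, m_{32} = 3/5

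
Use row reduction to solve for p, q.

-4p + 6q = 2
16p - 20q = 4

Forward elimination on [A|b]:
R2 <- R2 - (-4)*R1:  [  0   4  12 ]
Row echelon form:
[ -4  6  |   2 ]
[  0  4  |  12 ]
Back-substitution:
q = (12) / 4 = 3
p = (2 - (6)*(3)) / -4 = 4

(4, 3)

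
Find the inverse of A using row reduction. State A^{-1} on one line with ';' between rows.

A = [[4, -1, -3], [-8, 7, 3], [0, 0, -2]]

Gauss-Jordan on [A | I]:
R1 <- (1/4)*R1:  [    1  -1/4  -3/4  |   1/4     0     0 ]
R2 <- R2 - (-8)*R1:  [  0   5  -3  |   2   1   0 ]
R2 <- (1/5)*R2:  [    0     1  -3/5  |   2/5   1/5     0 ]
R1 <- R1 - (-1/4)*R2:  [     1      0  -9/10  |   7/20   1/20      0 ]
R3 <- (1/-2)*R3:  [    0     0     1  |     0     0  -1/2 ]
R1 <- R1 - (-9/10)*R3:  [     1      0      0  |   7/20   1/20  -9/20 ]
R2 <- R2 - (-3/5)*R3:  [     0      1      0  |    2/5    1/5  -3/10 ]
Right block of [I | A^{-1}] is the inverse:
[ 7/20  1/20  -9/20 ]
[  2/5   1/5  -3/10 ]
[    0     0   -1/2 ]

inverse = [7/20 1/20 -9/20; 2/5 1/5 -3/10; 0 0 -1/2]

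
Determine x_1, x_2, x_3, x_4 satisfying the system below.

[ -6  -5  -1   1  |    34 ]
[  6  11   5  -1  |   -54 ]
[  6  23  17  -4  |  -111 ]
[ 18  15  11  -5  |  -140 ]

(-5, 0, -5, -1)

Forward elimination on [A|b]:
R2 <- R2 - (-1)*R1:  [   0    6    4    0  -20 ]
R3 <- R3 - (-1)*R1:  [   0   18   16   -3  -77 ]
R4 <- R4 - (-3)*R1:  [   0    0    8   -2  -38 ]
R3 <- R3 - (3)*R2:  [   0    0    4   -3  -17 ]
R4 <- R4 - (2)*R3:  [  0   0   0   4  -4 ]
Row echelon form:
[ -6  -5  -1   1  |   34 ]
[  0   6   4   0  |  -20 ]
[  0   0   4  -3  |  -17 ]
[  0   0   0   4  |   -4 ]
Back-substitution:
x_4 = (-4) / 4 = -1
x_3 = (-17 - (-3)*(-1)) / 4 = -5
x_2 = (-20 - (4)*(-5)) / 6 = 0
x_1 = (34 - (-5)*(0) - (-1)*(-5) - (1)*(-1)) / -6 = -5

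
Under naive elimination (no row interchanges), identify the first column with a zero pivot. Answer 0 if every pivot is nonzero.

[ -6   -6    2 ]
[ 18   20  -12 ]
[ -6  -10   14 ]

first zero-pivot column = 3

Naive forward elimination:
R2 <- R2 - (-3)*R1:  [  0   2  -6 ]
R3 <- R3 - (1)*R1:  [  0  -4  12 ]
R3 <- R3 - (-2)*R2:  [ 0  0  0 ]
Matrix at this point:
[ -6  -6   2 ]
[  0   2  -6 ]
[  0   0   0 ]
Pivot entry (3,3) in the last row is zero and there are no rows below to swap with -> zero pivot in column 3 (A is singular).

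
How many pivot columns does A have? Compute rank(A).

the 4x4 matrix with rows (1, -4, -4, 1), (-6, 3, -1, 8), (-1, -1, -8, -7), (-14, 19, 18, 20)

Row reduction:
R2 <- R2 - (-6)*R1:  [   0  -21  -25   14 ]
R3 <- R3 - (-1)*R1:  [   0   -5  -12   -6 ]
R4 <- R4 - (-14)*R1:  [   0  -37  -38   34 ]
R3 <- R3 - (5/21)*R2:  [       0        0  -127/21    -28/3 ]
R4 <- R4 - (37/21)*R2:  [      0       0  127/21    28/3 ]
R4 <- R4 - (-1)*R3:  [ 0  0  0  0 ]
Row echelon form:
[ 1   -4       -4      1 ]
[ 0  -21      -25     14 ]
[ 0    0  -127/21  -28/3 ]
[ 0    0        0      0 ]
Nonzero rows / pivot columns: 3

rank(A) = 3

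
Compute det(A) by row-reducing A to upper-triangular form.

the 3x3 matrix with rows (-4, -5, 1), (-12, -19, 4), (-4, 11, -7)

det(A) = -64

Forward elimination:
R2 <- R2 - (3)*R1:  [  0  -4   1 ]
R3 <- R3 - (1)*R1:  [  0  16  -8 ]
R3 <- R3 - (-4)*R2:  [  0   0  -4 ]
Upper-triangular form:
[ -4  -5   1 ]
[  0  -4   1 ]
[  0   0  -4 ]
det(A) = (-1)^0 * (-4) * (-4) * (-4) = -64  (0 row swaps -> sign +1)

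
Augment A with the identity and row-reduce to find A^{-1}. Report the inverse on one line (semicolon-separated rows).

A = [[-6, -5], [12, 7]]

Gauss-Jordan on [A | I]:
R1 <- (1/-6)*R1:  [    1   5/6  |  -1/6     0 ]
R2 <- R2 - (12)*R1:  [  0  -3  |   2   1 ]
R2 <- (1/-3)*R2:  [    0     1  |  -2/3  -1/3 ]
R1 <- R1 - (5/6)*R2:  [    1     0  |  7/18  5/18 ]
Right block of [I | A^{-1}] is the inverse:
[ 7/18  5/18 ]
[ -2/3  -1/3 ]

inverse = [7/18 5/18; -2/3 -1/3]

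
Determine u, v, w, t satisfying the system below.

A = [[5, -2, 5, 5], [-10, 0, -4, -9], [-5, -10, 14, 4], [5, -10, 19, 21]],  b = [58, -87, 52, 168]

(4, 1, 5, 3)

Forward elimination on [A|b]:
R2 <- R2 - (-2)*R1:  [  0  -4   6   1  29 ]
R3 <- R3 - (-1)*R1:  [   0  -12   19    9  110 ]
R4 <- R4 - (1)*R1:  [   0   -8   14   16  110 ]
R3 <- R3 - (3)*R2:  [  0   0   1   6  23 ]
R4 <- R4 - (2)*R2:  [  0   0   2  14  52 ]
R4 <- R4 - (2)*R3:  [ 0  0  0  2  6 ]
Row echelon form:
[ 5  -2  5  5  |  58 ]
[ 0  -4  6  1  |  29 ]
[ 0   0  1  6  |  23 ]
[ 0   0  0  2  |   6 ]
Back-substitution:
t = (6) / 2 = 3
w = (23 - (6)*(3)) / 1 = 5
v = (29 - (6)*(5) - (1)*(3)) / -4 = 1
u = (58 - (-2)*(1) - (5)*(5) - (5)*(3)) / 5 = 4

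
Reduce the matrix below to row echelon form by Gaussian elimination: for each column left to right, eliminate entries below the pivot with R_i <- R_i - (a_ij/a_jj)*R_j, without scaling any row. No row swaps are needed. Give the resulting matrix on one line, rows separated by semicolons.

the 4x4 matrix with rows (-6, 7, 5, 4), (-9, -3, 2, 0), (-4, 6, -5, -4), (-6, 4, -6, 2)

REF = [-6 7 5 4; 0 -27/2 -11/2 -6; 0 0 -719/81 -196/27; 0 0 0 5270/719]

Forward elimination:
R2 <- R2 - (3/2)*R1:  [     0  -27/2  -11/2     -6 ]
R3 <- R3 - (2/3)*R1:  [     0    4/3  -25/3  -20/3 ]
R4 <- R4 - (1)*R1:  [   0   -3  -11   -2 ]
R3 <- R3 - (-8/81)*R2:  [       0        0  -719/81  -196/27 ]
R4 <- R4 - (2/9)*R2:  [     0      0  -88/9   -2/3 ]
R4 <- R4 - (792/719)*R3:  [        0         0         0  5270/719 ]
Row echelon form:
[ -6      7        5         4 ]
[  0  -27/2    -11/2        -6 ]
[  0      0  -719/81   -196/27 ]
[  0      0        0  5270/719 ]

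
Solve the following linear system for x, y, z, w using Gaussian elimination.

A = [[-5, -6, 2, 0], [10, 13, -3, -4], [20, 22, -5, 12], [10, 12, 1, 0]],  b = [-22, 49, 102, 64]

Forward elimination on [A|b]:
R2 <- R2 - (-2)*R1:  [  0   1   1  -4   5 ]
R3 <- R3 - (-4)*R1:  [  0  -2   3  12  14 ]
R4 <- R4 - (-2)*R1:  [  0   0   5   0  20 ]
R3 <- R3 - (-2)*R2:  [  0   0   5   4  24 ]
R4 <- R4 - (1)*R3:  [  0   0   0  -4  -4 ]
Row echelon form:
[ -5  -6  2   0  |  -22 ]
[  0   1  1  -4  |    5 ]
[  0   0  5   4  |   24 ]
[  0   0  0  -4  |   -4 ]
Back-substitution:
w = (-4) / -4 = 1
z = (24 - (4)*(1)) / 5 = 4
y = (5 - (1)*(4) - (-4)*(1)) / 1 = 5
x = (-22 - (-6)*(5) - (2)*(4)) / -5 = 0

(0, 5, 4, 1)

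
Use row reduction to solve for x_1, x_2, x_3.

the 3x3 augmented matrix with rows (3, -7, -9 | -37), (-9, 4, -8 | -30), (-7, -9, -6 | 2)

Forward elimination on [A|b]:
R2 <- R2 - (-3)*R1:  [    0   -17   -35  -141 ]
R3 <- R3 - (-7/3)*R1:  [      0   -76/3     -27  -253/3 ]
R3 <- R3 - (76/51)*R2:  [       0        0  1283/51  6415/51 ]
Row echelon form:
[ 3   -7       -9  |      -37 ]
[ 0  -17      -35  |     -141 ]
[ 0    0  1283/51  |  6415/51 ]
Back-substitution:
x_3 = (6415/51) / (1283/51) = 5
x_2 = (-141 - (-35)*(5)) / -17 = -2
x_1 = (-37 - (-7)*(-2) - (-9)*(5)) / 3 = -2

(-2, -2, 5)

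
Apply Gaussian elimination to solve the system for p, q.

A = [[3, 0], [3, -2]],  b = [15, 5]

(5, 5)

Forward elimination on [A|b]:
R2 <- R2 - (1)*R1:  [   0   -2  -10 ]
Row echelon form:
[ 3   0  |   15 ]
[ 0  -2  |  -10 ]
Back-substitution:
q = (-10) / -2 = 5
p = (15) / 3 = 5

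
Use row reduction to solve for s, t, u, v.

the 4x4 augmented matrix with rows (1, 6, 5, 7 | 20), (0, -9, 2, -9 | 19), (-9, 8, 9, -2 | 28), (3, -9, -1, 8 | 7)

Forward elimination on [A|b]:
R3 <- R3 - (-9)*R1:  [   0   62   54   61  208 ]
R4 <- R4 - (3)*R1:  [   0  -27  -16  -13  -53 ]
R3 <- R3 - (-62/9)*R2:  [      0       0   610/9      -1  3050/9 ]
R4 <- R4 - (3)*R2:  [    0     0   -22    14  -110 ]
R4 <- R4 - (-99/305)*R3:  [        0         0         0  4171/305         0 ]
Row echelon form:
[ 1   6      5         7  |      20 ]
[ 0  -9      2        -9  |      19 ]
[ 0   0  610/9        -1  |  3050/9 ]
[ 0   0      0  4171/305  |       0 ]
Back-substitution:
v = (0) / (4171/305) = 0
u = (3050/9 - (-1)*(0)) / (610/9) = 5
t = (19 - (2)*(5) - (-9)*(0)) / -9 = -1
s = (20 - (6)*(-1) - (5)*(5) - (7)*(0)) / 1 = 1

(1, -1, 5, 0)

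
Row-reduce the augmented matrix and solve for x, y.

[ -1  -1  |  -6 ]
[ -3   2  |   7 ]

(1, 5)

Forward elimination on [A|b]:
R2 <- R2 - (3)*R1:  [  0   5  25 ]
Row echelon form:
[ -1  -1  |  -6 ]
[  0   5  |  25 ]
Back-substitution:
y = (25) / 5 = 5
x = (-6 - (-1)*(5)) / -1 = 1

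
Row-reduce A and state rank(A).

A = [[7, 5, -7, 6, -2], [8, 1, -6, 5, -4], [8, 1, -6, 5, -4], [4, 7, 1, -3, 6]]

rank(A) = 3

Row reduction:
R2 <- R2 - (8/7)*R1:  [     0  -33/7      2  -13/7  -12/7 ]
R3 <- R3 - (8/7)*R1:  [     0  -33/7      2  -13/7  -12/7 ]
R4 <- R4 - (4/7)*R1:  [     0   29/7      5  -45/7   50/7 ]
R3 <- R3 - (1)*R2:  [ 0  0  0  0  0 ]
R4 <- R4 - (-29/33)*R2:  [       0        0   223/33  -266/33    62/11 ]
R3 <-> R4   (pivot in column 3 was zero)
[ 7      5      -7        6     -2 ]
[ 0  -33/7       2    -13/7  -12/7 ]
[ 0      0  223/33  -266/33  62/11 ]
[ 0      0       0        0      0 ]
Row echelon form:
[ 7      5      -7        6     -2 ]
[ 0  -33/7       2    -13/7  -12/7 ]
[ 0      0  223/33  -266/33  62/11 ]
[ 0      0       0        0      0 ]
Nonzero rows / pivot columns: 3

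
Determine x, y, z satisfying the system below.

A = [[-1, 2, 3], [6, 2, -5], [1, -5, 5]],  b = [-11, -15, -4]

(-4, -3, -3)

Forward elimination on [A|b]:
R2 <- R2 - (-6)*R1:  [   0   14   13  -81 ]
R3 <- R3 - (-1)*R1:  [   0   -3    8  -15 ]
R3 <- R3 - (-3/14)*R2:  [       0        0   151/14  -453/14 ]
Row echelon form:
[ -1   2       3  |      -11 ]
[  0  14      13  |      -81 ]
[  0   0  151/14  |  -453/14 ]
Back-substitution:
z = (-453/14) / (151/14) = -3
y = (-81 - (13)*(-3)) / 14 = -3
x = (-11 - (2)*(-3) - (3)*(-3)) / -1 = -4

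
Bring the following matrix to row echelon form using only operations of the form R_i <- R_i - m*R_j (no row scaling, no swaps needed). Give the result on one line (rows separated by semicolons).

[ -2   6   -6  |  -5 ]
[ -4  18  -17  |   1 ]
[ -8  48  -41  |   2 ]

Forward elimination:
R2 <- R2 - (2)*R1:  [  0   6  -5  11 ]
R3 <- R3 - (4)*R1:  [   0   24  -17   22 ]
R3 <- R3 - (4)*R2:  [   0    0    3  -22 ]
Row echelon form:
[ -2  6  -6  |   -5 ]
[  0  6  -5  |   11 ]
[  0  0   3  |  -22 ]

REF = [-2 6 -6 -5; 0 6 -5 11; 0 0 3 -22]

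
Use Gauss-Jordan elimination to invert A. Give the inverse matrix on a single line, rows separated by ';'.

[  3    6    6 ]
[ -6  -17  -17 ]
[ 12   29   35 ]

inverse = [17/15 2/5 0; -1/15 -11/30 -1/6; -1/3 1/6 1/6]

Gauss-Jordan on [A | I]:
R1 <- (1/3)*R1:  [   1    2    2  |  1/3    0    0 ]
R2 <- R2 - (-6)*R1:  [  0  -5  -5  |   2   1   0 ]
R3 <- R3 - (12)*R1:  [  0   5  11  |  -4   0   1 ]
R2 <- (1/-5)*R2:  [    0     1     1  |  -2/5  -1/5     0 ]
R1 <- R1 - (2)*R2:  [     1      0      0  |  17/15    2/5      0 ]
R3 <- R3 - (5)*R2:  [  0   0   6  |  -2   1   1 ]
R3 <- (1/6)*R3:  [    0     0     1  |  -1/3   1/6   1/6 ]
R2 <- R2 - (1)*R3:  [      0       1       0  |   -1/15  -11/30    -1/6 ]
Right block of [I | A^{-1}] is the inverse:
[ 17/15     2/5     0 ]
[ -1/15  -11/30  -1/6 ]
[  -1/3     1/6   1/6 ]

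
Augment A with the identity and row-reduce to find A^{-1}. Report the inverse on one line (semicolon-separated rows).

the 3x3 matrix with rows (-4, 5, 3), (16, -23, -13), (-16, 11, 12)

Gauss-Jordan on [A | I]:
R1 <- (1/-4)*R1:  [    1  -5/4  -3/4  |  -1/4     0     0 ]
R2 <- R2 - (16)*R1:  [  0  -3  -1  |   4   1   0 ]
R3 <- R3 - (-16)*R1:  [  0  -9   0  |  -4   0   1 ]
R2 <- (1/-3)*R2:  [    0     1   1/3  |  -4/3  -1/3     0 ]
R1 <- R1 - (-5/4)*R2:  [      1       0    -1/3  |  -23/12   -5/12       0 ]
R3 <- R3 - (-9)*R2:  [   0    0    3  |  -16   -3    1 ]
R3 <- (1/3)*R3:  [     0      0      1  |  -16/3     -1    1/3 ]
R1 <- R1 - (-1/3)*R3:  [       1        0        0  |  -133/36     -3/4      1/9 ]
R2 <- R2 - (1/3)*R3:  [    0     1     0  |   4/9     0  -1/9 ]
Right block of [I | A^{-1}] is the inverse:
[ -133/36  -3/4   1/9 ]
[     4/9     0  -1/9 ]
[   -16/3    -1   1/3 ]

inverse = [-133/36 -3/4 1/9; 4/9 0 -1/9; -16/3 -1 1/3]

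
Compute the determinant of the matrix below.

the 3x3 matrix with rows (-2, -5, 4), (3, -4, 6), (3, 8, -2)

Forward elimination:
R2 <- R2 - (-3/2)*R1:  [     0  -23/2     12 ]
R3 <- R3 - (-3/2)*R1:  [   0  1/2    4 ]
R3 <- R3 - (-1/23)*R2:  [      0       0  104/23 ]
Upper-triangular form:
[ -2     -5       4 ]
[  0  -23/2      12 ]
[  0      0  104/23 ]
det(A) = (-1)^0 * (-2) * (-23/2) * (104/23) = 104  (0 row swaps -> sign +1)

det(A) = 104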